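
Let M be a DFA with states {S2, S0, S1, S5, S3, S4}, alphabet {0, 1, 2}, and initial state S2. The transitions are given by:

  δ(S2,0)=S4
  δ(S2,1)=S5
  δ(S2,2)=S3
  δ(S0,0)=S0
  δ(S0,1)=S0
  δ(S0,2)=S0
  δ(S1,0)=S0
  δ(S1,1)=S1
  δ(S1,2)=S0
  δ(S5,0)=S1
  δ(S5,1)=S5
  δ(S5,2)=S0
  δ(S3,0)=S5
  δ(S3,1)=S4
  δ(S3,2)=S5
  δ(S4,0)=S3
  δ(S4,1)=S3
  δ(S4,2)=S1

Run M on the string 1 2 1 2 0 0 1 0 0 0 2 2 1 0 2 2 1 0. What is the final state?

S0

S2 → S5 → S0 → S0 → S0 → S0 → S0 → S0 → S0 → S0 → S0 → S0 → S0 → S0 → S0 → S0 → S0 → S0 → S0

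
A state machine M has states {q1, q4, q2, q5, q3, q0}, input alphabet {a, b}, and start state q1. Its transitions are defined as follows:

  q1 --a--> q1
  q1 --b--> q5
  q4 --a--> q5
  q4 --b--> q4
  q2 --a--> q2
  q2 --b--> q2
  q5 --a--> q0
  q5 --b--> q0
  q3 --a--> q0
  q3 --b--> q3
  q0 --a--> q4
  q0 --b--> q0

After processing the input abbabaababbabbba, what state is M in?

q1 → q1 → q5 → q0 → q4 → q4 → q5 → q0 → q0 → q4 → q4 → q4 → q5 → q0 → q0 → q0 → q4

q4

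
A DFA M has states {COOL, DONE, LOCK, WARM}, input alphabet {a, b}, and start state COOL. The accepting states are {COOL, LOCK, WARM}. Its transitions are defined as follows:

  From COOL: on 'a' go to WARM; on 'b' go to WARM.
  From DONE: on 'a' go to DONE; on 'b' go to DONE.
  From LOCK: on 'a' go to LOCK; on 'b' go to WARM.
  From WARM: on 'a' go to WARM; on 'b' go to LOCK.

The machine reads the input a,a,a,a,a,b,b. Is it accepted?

Yes

Trace: COOL -a-> WARM -a-> WARM -a-> WARM -a-> WARM -a-> WARM -b-> LOCK -b-> WARM
End state WARM is accepting.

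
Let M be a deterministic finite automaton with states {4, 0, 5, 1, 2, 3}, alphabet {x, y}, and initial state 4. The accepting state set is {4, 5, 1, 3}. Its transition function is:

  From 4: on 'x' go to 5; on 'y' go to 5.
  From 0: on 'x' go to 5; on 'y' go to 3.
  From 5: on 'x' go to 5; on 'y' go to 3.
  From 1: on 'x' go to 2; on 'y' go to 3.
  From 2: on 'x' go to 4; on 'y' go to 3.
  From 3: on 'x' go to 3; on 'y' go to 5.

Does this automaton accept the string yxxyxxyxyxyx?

Yes

Trace: 4 -y-> 5 -x-> 5 -x-> 5 -y-> 3 -x-> 3 -x-> 3 -y-> 5 -x-> 5 -y-> 3 -x-> 3 -y-> 5 -x-> 5
End state 5 is accepting.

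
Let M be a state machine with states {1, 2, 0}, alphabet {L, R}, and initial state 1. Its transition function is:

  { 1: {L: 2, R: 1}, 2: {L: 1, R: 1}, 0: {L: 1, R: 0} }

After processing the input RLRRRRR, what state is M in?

1

1 → 1 → 2 → 1 → 1 → 1 → 1 → 1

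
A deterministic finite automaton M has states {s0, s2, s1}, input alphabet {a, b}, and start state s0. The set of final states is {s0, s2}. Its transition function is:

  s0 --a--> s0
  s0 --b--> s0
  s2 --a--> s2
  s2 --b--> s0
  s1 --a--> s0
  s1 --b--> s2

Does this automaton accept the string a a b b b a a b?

s0 → s0 → s0 → s0 → s0 → s0 → s0 → s0 → s0
End state s0 is accepting.

Yes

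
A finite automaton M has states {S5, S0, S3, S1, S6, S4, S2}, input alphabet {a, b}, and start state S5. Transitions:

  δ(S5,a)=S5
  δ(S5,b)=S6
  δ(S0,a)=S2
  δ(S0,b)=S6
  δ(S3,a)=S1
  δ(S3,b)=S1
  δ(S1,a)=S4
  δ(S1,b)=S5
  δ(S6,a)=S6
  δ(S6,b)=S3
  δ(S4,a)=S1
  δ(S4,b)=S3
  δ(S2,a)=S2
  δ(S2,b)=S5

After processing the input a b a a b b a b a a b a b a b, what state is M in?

S6

S5 → S5 → S6 → S6 → S6 → S3 → S1 → S4 → S3 → S1 → S4 → S3 → S1 → S5 → S5 → S6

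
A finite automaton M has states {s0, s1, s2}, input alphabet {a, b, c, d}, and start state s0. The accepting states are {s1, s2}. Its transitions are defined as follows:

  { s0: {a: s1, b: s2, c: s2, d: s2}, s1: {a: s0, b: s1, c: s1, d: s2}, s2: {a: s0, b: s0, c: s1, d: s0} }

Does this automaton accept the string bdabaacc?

s0 → s2 → s0 → s1 → s1 → s0 → s1 → s1 → s1
End state s1 is accepting.

Yes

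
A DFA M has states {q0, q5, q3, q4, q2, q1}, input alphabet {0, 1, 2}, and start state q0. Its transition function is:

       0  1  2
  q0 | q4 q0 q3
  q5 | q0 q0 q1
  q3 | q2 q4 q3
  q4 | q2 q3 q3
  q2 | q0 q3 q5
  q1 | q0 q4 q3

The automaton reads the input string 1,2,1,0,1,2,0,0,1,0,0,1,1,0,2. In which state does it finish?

start at q0
read '1': q0 → q0
read '2': q0 → q3
read '1': q3 → q4
read '0': q4 → q2
read '1': q2 → q3
read '2': q3 → q3
read '0': q3 → q2
read '0': q2 → q0
read '1': q0 → q0
read '0': q0 → q4
read '0': q4 → q2
read '1': q2 → q3
read '1': q3 → q4
read '0': q4 → q2
read '2': q2 → q5

q5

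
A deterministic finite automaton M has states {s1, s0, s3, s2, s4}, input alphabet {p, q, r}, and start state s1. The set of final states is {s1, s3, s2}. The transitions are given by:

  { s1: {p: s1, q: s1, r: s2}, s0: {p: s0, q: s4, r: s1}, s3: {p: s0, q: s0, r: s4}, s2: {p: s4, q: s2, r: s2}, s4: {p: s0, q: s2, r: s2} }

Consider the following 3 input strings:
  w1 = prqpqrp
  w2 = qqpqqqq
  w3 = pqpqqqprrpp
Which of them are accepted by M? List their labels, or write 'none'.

w2

w1: Trace: s1 -p-> s1 -r-> s2 -q-> s2 -p-> s4 -q-> s2 -r-> s2 -p-> s4  → end s4, rejected
w2: Trace: s1 -q-> s1 -q-> s1 -p-> s1 -q-> s1 -q-> s1 -q-> s1 -q-> s1  → end s1, accepted
w3: Trace: s1 -p-> s1 -q-> s1 -p-> s1 -q-> s1 -q-> s1 -q-> s1 -p-> s1 -r-> s2 -r-> s2 -p-> s4 -p-> s0  → end s0, rejected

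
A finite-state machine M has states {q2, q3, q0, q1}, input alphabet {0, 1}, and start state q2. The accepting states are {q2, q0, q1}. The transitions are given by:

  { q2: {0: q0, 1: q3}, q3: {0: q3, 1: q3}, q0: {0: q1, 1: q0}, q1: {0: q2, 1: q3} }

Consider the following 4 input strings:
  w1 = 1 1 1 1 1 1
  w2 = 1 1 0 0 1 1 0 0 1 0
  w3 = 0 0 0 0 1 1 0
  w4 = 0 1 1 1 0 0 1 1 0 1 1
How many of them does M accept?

w1: Trace: q2 -1-> q3 -1-> q3 -1-> q3 -1-> q3 -1-> q3 -1-> q3  → end q3, rejected
w2: Trace: q2 -1-> q3 -1-> q3 -0-> q3 -0-> q3 -1-> q3 -1-> q3 -0-> q3 -0-> q3 -1-> q3 -0-> q3  → end q3, rejected
w3: Trace: q2 -0-> q0 -0-> q1 -0-> q2 -0-> q0 -1-> q0 -1-> q0 -0-> q1  → end q1, accepted
w4: Trace: q2 -0-> q0 -1-> q0 -1-> q0 -1-> q0 -0-> q1 -0-> q2 -1-> q3 -1-> q3 -0-> q3 -1-> q3 -1-> q3  → end q3, rejected

1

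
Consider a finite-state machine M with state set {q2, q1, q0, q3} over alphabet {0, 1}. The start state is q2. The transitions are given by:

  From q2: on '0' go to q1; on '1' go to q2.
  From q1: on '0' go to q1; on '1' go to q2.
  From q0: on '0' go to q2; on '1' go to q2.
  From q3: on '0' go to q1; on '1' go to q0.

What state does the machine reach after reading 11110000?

q1

start at q2
read '1': q2 → q2
read '1': q2 → q2
read '1': q2 → q2
read '1': q2 → q2
read '0': q2 → q1
read '0': q1 → q1
read '0': q1 → q1
read '0': q1 → q1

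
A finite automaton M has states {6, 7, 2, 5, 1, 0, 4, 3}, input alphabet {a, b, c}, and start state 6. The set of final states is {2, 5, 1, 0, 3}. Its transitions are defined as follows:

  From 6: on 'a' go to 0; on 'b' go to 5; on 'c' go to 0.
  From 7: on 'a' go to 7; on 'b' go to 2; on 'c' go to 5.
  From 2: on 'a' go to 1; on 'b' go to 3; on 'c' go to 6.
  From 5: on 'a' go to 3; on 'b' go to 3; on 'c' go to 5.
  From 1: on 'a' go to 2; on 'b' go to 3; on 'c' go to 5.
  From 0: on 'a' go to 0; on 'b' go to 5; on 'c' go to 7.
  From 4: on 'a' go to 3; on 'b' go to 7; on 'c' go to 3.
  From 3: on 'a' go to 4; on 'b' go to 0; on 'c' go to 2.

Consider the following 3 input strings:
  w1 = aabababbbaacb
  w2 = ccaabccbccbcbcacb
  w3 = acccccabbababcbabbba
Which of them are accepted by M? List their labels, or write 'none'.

w1:
  start at 6
  read 'a': 6 → 0
  read 'a': 0 → 0
  read 'b': 0 → 5
  read 'a': 5 → 3
  read 'b': 3 → 0
  read 'a': 0 → 0
  read 'b': 0 → 5
  read 'b': 5 → 3
  read 'b': 3 → 0
  read 'a': 0 → 0
  read 'a': 0 → 0
  read 'c': 0 → 7
  read 'b': 7 → 2
  end 2, accepted
w2:
  start at 6
  read 'c': 6 → 0
  read 'c': 0 → 7
  read 'a': 7 → 7
  read 'a': 7 → 7
  read 'b': 7 → 2
  read 'c': 2 → 6
  read 'c': 6 → 0
  read 'b': 0 → 5
  read 'c': 5 → 5
  read 'c': 5 → 5
  read 'b': 5 → 3
  read 'c': 3 → 2
  read 'b': 2 → 3
  read 'c': 3 → 2
  read 'a': 2 → 1
  read 'c': 1 → 5
  read 'b': 5 → 3
  end 3, accepted
w3:
  start at 6
  read 'a': 6 → 0
  read 'c': 0 → 7
  read 'c': 7 → 5
  read 'c': 5 → 5
  read 'c': 5 → 5
  read 'c': 5 → 5
  read 'a': 5 → 3
  read 'b': 3 → 0
  read 'b': 0 → 5
  read 'a': 5 → 3
  read 'b': 3 → 0
  read 'a': 0 → 0
  read 'b': 0 → 5
  read 'c': 5 → 5
  read 'b': 5 → 3
  read 'a': 3 → 4
  read 'b': 4 → 7
  read 'b': 7 → 2
  read 'b': 2 → 3
  read 'a': 3 → 4
  end 4, rejected

w1, w2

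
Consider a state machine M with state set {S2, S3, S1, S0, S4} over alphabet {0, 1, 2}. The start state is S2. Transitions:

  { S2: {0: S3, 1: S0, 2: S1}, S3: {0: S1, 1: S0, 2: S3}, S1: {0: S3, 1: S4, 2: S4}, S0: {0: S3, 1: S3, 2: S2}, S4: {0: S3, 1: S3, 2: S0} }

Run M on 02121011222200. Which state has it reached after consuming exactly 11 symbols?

S3

Trace: S2 -0-> S3 -2-> S3 -1-> S0 -2-> S2 -1-> S0 -0-> S3 -1-> S0 -1-> S3 -2-> S3 -2-> S3 -2-> S3
After 11 symbols: S3.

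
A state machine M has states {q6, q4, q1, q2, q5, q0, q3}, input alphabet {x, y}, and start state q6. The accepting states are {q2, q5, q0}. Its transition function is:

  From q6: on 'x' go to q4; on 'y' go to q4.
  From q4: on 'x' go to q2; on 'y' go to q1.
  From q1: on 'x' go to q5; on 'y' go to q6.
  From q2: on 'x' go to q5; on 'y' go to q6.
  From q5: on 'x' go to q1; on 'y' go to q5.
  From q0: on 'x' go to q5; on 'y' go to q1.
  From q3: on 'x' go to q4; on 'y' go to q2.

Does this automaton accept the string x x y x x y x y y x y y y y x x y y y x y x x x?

No

q6 → q4 → q2 → q6 → q4 → q2 → q6 → q4 → q1 → q6 → q4 → q1 → q6 → q4 → q1 → q5 → q1 → q6 → q4 → q1 → q5 → q5 → q1 → q5 → q1
End state q1 is not accepting.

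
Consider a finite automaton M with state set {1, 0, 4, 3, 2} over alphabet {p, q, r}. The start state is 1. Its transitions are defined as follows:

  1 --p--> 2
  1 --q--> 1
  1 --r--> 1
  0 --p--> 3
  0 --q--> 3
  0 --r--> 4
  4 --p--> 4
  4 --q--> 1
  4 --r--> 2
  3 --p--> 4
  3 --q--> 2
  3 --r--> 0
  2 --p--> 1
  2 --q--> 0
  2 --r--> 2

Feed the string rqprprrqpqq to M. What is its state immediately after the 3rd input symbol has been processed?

start at 1
read 'r': 1 → 1
read 'q': 1 → 1
read 'p': 1 → 2
After 3 symbols: 2.

2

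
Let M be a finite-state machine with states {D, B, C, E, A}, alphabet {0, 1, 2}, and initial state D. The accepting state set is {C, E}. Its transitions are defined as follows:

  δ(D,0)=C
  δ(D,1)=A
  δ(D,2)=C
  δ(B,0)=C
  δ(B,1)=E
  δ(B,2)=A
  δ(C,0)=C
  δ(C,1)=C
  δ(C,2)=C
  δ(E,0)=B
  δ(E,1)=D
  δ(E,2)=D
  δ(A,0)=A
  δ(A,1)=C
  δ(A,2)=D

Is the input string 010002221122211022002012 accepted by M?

Yes

start at D
read '0': D → C
read '1': C → C
read '0': C → C
read '0': C → C
read '0': C → C
read '2': C → C
read '2': C → C
read '2': C → C
read '1': C → C
read '1': C → C
read '2': C → C
read '2': C → C
read '2': C → C
read '1': C → C
read '1': C → C
read '0': C → C
read '2': C → C
read '2': C → C
read '0': C → C
read '0': C → C
read '2': C → C
read '0': C → C
read '1': C → C
read '2': C → C
End state C is accepting.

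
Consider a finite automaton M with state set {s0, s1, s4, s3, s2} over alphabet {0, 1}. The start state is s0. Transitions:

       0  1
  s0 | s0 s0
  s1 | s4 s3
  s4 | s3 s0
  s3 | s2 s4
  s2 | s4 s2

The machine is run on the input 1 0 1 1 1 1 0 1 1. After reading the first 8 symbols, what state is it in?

s0

s0 → s0 → s0 → s0 → s0 → s0 → s0 → s0 → s0
After 8 symbols: s0.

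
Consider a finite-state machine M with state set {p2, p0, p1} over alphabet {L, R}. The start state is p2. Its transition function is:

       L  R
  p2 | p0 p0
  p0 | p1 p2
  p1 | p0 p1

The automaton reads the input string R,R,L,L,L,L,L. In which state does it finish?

start at p2
read 'R': p2 → p0
read 'R': p0 → p2
read 'L': p2 → p0
read 'L': p0 → p1
read 'L': p1 → p0
read 'L': p0 → p1
read 'L': p1 → p0

p0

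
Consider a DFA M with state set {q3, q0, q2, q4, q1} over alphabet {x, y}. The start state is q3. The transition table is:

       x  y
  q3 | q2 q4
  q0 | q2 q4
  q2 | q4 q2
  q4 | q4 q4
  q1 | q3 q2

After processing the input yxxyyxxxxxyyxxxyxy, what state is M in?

Trace: q3 -y-> q4 -x-> q4 -x-> q4 -y-> q4 -y-> q4 -x-> q4 -x-> q4 -x-> q4 -x-> q4 -x-> q4 -y-> q4 -y-> q4 -x-> q4 -x-> q4 -x-> q4 -y-> q4 -x-> q4 -y-> q4

q4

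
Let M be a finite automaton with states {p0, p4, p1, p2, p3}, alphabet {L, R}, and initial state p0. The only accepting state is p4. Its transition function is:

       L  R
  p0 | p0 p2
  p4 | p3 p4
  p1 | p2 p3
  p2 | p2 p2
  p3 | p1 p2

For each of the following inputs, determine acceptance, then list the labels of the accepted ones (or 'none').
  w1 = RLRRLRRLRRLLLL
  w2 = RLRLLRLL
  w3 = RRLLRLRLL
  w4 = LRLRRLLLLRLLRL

none

w1:
  start at p0
  read 'R': p0 → p2
  read 'L': p2 → p2
  read 'R': p2 → p2
  read 'R': p2 → p2
  read 'L': p2 → p2
  read 'R': p2 → p2
  read 'R': p2 → p2
  read 'L': p2 → p2
  read 'R': p2 → p2
  read 'R': p2 → p2
  read 'L': p2 → p2
  read 'L': p2 → p2
  read 'L': p2 → p2
  read 'L': p2 → p2
  end p2, rejected
w2:
  start at p0
  read 'R': p0 → p2
  read 'L': p2 → p2
  read 'R': p2 → p2
  read 'L': p2 → p2
  read 'L': p2 → p2
  read 'R': p2 → p2
  read 'L': p2 → p2
  read 'L': p2 → p2
  end p2, rejected
w3:
  start at p0
  read 'R': p0 → p2
  read 'R': p2 → p2
  read 'L': p2 → p2
  read 'L': p2 → p2
  read 'R': p2 → p2
  read 'L': p2 → p2
  read 'R': p2 → p2
  read 'L': p2 → p2
  read 'L': p2 → p2
  end p2, rejected
w4:
  start at p0
  read 'L': p0 → p0
  read 'R': p0 → p2
  read 'L': p2 → p2
  read 'R': p2 → p2
  read 'R': p2 → p2
  read 'L': p2 → p2
  read 'L': p2 → p2
  read 'L': p2 → p2
  read 'L': p2 → p2
  read 'R': p2 → p2
  read 'L': p2 → p2
  read 'L': p2 → p2
  read 'R': p2 → p2
  read 'L': p2 → p2
  end p2, rejected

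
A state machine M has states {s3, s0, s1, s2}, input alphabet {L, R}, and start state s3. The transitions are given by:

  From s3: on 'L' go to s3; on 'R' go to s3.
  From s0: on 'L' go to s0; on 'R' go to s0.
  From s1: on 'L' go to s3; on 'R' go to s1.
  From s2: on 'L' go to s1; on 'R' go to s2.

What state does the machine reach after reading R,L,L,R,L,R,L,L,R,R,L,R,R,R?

s3

s3 → s3 → s3 → s3 → s3 → s3 → s3 → s3 → s3 → s3 → s3 → s3 → s3 → s3 → s3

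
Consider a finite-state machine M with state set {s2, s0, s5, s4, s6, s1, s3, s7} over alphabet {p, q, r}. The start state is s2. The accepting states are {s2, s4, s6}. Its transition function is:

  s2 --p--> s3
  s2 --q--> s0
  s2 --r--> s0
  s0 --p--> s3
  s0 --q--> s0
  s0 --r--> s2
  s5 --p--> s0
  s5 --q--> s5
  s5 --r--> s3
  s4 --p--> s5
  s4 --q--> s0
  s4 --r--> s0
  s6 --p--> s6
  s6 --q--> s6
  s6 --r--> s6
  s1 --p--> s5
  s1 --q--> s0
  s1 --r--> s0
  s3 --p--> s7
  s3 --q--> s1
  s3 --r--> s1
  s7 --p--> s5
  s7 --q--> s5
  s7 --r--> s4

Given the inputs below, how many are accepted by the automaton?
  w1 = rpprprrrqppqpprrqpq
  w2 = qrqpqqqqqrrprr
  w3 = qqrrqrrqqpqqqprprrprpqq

w1: s2 → s0 → s3 → s7 → s4 → s5 → s3 → s1 → s0 → s0 → s3 → s7 → s5 → s0 → s3 → s1 → s0 → s0 → s3 → s1  → end s1, rejected
w2: s2 → s0 → s2 → s0 → s3 → s1 → s0 → s0 → s0 → s0 → s2 → s0 → s3 → s1 → s0  → end s0, rejected
w3: s2 → s0 → s0 → s2 → s0 → s0 → s2 → s0 → s0 → s0 → s3 → s1 → s0 → s0 → s3 → s1 → s5 → s3 → s1 → s5 → s3 → s7 → s5 → s5  → end s5, rejected

0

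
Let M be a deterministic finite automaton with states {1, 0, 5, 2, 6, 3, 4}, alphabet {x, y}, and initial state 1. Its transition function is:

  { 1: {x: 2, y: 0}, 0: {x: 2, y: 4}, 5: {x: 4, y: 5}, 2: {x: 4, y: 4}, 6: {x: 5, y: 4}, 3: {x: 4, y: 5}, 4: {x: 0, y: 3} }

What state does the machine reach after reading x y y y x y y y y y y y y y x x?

0

start at 1
read 'x': 1 → 2
read 'y': 2 → 4
read 'y': 4 → 3
read 'y': 3 → 5
read 'x': 5 → 4
read 'y': 4 → 3
read 'y': 3 → 5
read 'y': 5 → 5
read 'y': 5 → 5
read 'y': 5 → 5
read 'y': 5 → 5
read 'y': 5 → 5
read 'y': 5 → 5
read 'y': 5 → 5
read 'x': 5 → 4
read 'x': 4 → 0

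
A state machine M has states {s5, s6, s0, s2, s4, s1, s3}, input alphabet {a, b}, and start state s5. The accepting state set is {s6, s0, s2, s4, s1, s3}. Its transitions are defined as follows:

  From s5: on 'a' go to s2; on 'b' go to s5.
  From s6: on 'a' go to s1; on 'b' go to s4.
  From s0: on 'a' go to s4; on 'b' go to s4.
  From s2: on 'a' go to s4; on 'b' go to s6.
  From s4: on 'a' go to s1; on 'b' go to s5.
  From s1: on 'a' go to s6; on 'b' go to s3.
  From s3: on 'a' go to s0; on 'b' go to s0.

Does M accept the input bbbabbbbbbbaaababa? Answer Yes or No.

Yes

Trace: s5 -b-> s5 -b-> s5 -b-> s5 -a-> s2 -b-> s6 -b-> s4 -b-> s5 -b-> s5 -b-> s5 -b-> s5 -b-> s5 -a-> s2 -a-> s4 -a-> s1 -b-> s3 -a-> s0 -b-> s4 -a-> s1
End state s1 is accepting.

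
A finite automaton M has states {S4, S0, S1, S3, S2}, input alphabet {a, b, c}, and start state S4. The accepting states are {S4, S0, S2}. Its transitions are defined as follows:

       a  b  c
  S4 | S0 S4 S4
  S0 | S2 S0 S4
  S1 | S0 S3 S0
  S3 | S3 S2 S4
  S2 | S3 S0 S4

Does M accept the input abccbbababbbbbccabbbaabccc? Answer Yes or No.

Yes

Trace: S4 -a-> S0 -b-> S0 -c-> S4 -c-> S4 -b-> S4 -b-> S4 -a-> S0 -b-> S0 -a-> S2 -b-> S0 -b-> S0 -b-> S0 -b-> S0 -b-> S0 -c-> S4 -c-> S4 -a-> S0 -b-> S0 -b-> S0 -b-> S0 -a-> S2 -a-> S3 -b-> S2 -c-> S4 -c-> S4 -c-> S4
End state S4 is accepting.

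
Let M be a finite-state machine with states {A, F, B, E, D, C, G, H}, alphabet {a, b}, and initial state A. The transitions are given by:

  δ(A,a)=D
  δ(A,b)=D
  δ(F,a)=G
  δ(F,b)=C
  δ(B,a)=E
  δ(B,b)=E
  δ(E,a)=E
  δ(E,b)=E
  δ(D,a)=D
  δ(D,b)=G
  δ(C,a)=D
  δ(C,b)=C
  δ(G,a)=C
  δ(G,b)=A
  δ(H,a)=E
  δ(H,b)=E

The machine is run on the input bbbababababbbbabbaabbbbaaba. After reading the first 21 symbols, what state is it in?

Trace: A -b-> D -b-> G -b-> A -a-> D -b-> G -a-> C -b-> C -a-> D -b-> G -a-> C -b-> C -b-> C -b-> C -b-> C -a-> D -b-> G -b-> A -a-> D -a-> D -b-> G -b-> A
After 21 symbols: A.

A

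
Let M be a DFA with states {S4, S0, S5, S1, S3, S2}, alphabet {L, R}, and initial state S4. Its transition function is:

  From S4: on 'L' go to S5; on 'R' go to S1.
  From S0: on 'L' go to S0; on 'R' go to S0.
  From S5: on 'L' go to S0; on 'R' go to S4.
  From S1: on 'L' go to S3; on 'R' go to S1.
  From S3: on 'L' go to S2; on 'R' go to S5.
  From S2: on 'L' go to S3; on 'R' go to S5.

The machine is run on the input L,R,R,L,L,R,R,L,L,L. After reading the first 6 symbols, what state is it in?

S5

start at S4
read 'L': S4 → S5
read 'R': S5 → S4
read 'R': S4 → S1
read 'L': S1 → S3
read 'L': S3 → S2
read 'R': S2 → S5
After 6 symbols: S5.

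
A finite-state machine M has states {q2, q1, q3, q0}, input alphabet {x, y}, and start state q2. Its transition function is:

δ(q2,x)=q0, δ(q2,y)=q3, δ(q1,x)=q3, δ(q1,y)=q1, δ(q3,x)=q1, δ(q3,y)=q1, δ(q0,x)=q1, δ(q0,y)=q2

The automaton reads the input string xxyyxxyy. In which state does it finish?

q2 → q0 → q1 → q1 → q1 → q3 → q1 → q1 → q1

q1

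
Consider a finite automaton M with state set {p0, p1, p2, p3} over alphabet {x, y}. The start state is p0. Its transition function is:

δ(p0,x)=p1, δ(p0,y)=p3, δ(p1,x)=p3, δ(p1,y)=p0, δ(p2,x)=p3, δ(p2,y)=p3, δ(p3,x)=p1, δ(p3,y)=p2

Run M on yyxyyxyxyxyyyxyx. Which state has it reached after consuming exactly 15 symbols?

p2

Trace: p0 -y-> p3 -y-> p2 -x-> p3 -y-> p2 -y-> p3 -x-> p1 -y-> p0 -x-> p1 -y-> p0 -x-> p1 -y-> p0 -y-> p3 -y-> p2 -x-> p3 -y-> p2
After 15 symbols: p2.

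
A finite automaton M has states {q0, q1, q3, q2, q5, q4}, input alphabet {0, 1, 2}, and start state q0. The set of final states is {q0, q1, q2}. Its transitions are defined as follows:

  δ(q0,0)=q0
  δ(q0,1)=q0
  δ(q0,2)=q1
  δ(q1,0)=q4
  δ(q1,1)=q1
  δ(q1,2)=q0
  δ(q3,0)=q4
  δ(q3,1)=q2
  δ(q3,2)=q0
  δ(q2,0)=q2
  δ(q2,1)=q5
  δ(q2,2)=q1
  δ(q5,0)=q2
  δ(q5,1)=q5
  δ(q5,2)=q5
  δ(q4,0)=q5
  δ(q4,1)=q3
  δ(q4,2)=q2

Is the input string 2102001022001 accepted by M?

Yes

start at q0
read '2': q0 → q1
read '1': q1 → q1
read '0': q1 → q4
read '2': q4 → q2
read '0': q2 → q2
read '0': q2 → q2
read '1': q2 → q5
read '0': q5 → q2
read '2': q2 → q1
read '2': q1 → q0
read '0': q0 → q0
read '0': q0 → q0
read '1': q0 → q0
End state q0 is accepting.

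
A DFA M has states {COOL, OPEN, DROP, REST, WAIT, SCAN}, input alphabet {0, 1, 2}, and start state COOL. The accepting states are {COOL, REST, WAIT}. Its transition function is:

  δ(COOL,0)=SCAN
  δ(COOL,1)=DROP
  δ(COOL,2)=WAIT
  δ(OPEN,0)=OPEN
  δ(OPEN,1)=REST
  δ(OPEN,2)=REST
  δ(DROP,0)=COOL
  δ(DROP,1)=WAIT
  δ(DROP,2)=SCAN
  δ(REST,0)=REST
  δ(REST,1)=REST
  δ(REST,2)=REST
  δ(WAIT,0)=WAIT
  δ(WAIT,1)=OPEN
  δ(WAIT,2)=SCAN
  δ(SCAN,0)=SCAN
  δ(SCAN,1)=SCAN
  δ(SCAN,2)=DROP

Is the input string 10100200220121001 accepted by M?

No

start at COOL
read '1': COOL → DROP
read '0': DROP → COOL
read '1': COOL → DROP
read '0': DROP → COOL
read '0': COOL → SCAN
read '2': SCAN → DROP
read '0': DROP → COOL
read '0': COOL → SCAN
read '2': SCAN → DROP
read '2': DROP → SCAN
read '0': SCAN → SCAN
read '1': SCAN → SCAN
read '2': SCAN → DROP
read '1': DROP → WAIT
read '0': WAIT → WAIT
read '0': WAIT → WAIT
read '1': WAIT → OPEN
End state OPEN is not accepting.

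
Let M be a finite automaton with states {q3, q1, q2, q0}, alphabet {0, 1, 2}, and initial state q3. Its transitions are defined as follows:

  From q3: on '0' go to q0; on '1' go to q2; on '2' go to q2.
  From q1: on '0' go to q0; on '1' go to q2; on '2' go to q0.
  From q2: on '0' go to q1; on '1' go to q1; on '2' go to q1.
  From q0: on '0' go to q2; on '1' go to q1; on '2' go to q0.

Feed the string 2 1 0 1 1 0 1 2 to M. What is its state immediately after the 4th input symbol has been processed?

q3 → q2 → q1 → q0 → q1
After 4 symbols: q1.

q1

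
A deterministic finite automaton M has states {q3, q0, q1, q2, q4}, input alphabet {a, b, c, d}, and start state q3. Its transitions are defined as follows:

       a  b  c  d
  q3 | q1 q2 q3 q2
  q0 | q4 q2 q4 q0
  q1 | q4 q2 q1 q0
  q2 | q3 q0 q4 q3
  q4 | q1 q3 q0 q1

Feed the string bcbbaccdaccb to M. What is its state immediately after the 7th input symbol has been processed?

start at q3
read 'b': q3 → q2
read 'c': q2 → q4
read 'b': q4 → q3
read 'b': q3 → q2
read 'a': q2 → q3
read 'c': q3 → q3
read 'c': q3 → q3
After 7 symbols: q3.

q3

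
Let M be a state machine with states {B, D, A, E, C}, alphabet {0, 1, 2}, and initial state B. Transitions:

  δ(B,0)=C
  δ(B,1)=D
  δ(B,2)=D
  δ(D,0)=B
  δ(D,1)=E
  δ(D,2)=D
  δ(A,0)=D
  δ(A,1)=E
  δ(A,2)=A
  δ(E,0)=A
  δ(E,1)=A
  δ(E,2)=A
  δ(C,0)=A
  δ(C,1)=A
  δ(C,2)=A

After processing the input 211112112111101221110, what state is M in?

Trace: B -2-> D -1-> E -1-> A -1-> E -1-> A -2-> A -1-> E -1-> A -2-> A -1-> E -1-> A -1-> E -1-> A -0-> D -1-> E -2-> A -2-> A -1-> E -1-> A -1-> E -0-> A

A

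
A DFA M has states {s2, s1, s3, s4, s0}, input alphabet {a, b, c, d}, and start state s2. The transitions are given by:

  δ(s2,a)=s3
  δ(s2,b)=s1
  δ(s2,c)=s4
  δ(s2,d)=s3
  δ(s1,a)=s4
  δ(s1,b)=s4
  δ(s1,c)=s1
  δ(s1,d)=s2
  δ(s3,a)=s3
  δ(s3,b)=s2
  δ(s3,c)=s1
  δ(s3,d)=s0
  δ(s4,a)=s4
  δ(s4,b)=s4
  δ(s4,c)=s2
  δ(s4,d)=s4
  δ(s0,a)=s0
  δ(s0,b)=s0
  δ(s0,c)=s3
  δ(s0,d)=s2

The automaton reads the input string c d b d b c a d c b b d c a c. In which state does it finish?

s2

start at s2
read 'c': s2 → s4
read 'd': s4 → s4
read 'b': s4 → s4
read 'd': s4 → s4
read 'b': s4 → s4
read 'c': s4 → s2
read 'a': s2 → s3
read 'd': s3 → s0
read 'c': s0 → s3
read 'b': s3 → s2
read 'b': s2 → s1
read 'd': s1 → s2
read 'c': s2 → s4
read 'a': s4 → s4
read 'c': s4 → s2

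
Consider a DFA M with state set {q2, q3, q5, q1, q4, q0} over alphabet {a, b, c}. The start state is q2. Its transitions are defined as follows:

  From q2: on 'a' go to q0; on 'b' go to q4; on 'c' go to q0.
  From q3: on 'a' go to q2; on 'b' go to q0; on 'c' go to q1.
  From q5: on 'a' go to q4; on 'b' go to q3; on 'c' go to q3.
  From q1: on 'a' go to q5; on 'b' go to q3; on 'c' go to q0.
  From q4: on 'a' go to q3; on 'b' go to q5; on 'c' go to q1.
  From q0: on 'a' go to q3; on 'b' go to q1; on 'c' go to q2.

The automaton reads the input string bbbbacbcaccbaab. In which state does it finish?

q2 → q4 → q5 → q3 → q0 → q3 → q1 → q3 → q1 → q5 → q3 → q1 → q3 → q2 → q0 → q1

q1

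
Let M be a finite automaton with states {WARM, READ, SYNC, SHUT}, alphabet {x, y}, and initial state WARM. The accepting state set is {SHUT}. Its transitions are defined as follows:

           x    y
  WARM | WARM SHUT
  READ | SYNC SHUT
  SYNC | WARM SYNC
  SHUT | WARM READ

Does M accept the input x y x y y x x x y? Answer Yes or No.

start at WARM
read 'x': WARM → WARM
read 'y': WARM → SHUT
read 'x': SHUT → WARM
read 'y': WARM → SHUT
read 'y': SHUT → READ
read 'x': READ → SYNC
read 'x': SYNC → WARM
read 'x': WARM → WARM
read 'y': WARM → SHUT
End state SHUT is accepting.

Yes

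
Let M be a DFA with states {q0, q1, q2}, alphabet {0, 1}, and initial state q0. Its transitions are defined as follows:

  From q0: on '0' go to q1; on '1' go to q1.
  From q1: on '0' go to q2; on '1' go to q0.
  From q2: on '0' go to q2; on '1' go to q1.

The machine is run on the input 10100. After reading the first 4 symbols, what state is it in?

q2

Trace: q0 -1-> q1 -0-> q2 -1-> q1 -0-> q2
After 4 symbols: q2.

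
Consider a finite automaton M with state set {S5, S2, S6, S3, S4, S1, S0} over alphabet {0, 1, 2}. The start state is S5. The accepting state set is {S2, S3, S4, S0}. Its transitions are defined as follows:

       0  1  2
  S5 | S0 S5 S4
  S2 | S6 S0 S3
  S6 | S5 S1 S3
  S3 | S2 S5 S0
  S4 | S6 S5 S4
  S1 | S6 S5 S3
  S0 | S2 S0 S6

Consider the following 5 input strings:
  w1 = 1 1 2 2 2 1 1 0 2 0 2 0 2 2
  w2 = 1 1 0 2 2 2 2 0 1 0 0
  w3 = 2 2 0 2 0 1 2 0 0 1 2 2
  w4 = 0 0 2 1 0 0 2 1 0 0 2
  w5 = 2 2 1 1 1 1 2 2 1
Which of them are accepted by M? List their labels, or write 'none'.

w1: Trace: S5 -1-> S5 -1-> S5 -2-> S4 -2-> S4 -2-> S4 -1-> S5 -1-> S5 -0-> S0 -2-> S6 -0-> S5 -2-> S4 -0-> S6 -2-> S3 -2-> S0  → end S0, accepted
w2: Trace: S5 -1-> S5 -1-> S5 -0-> S0 -2-> S6 -2-> S3 -2-> S0 -2-> S6 -0-> S5 -1-> S5 -0-> S0 -0-> S2  → end S2, accepted
w3: Trace: S5 -2-> S4 -2-> S4 -0-> S6 -2-> S3 -0-> S2 -1-> S0 -2-> S6 -0-> S5 -0-> S0 -1-> S0 -2-> S6 -2-> S3  → end S3, accepted
w4: Trace: S5 -0-> S0 -0-> S2 -2-> S3 -1-> S5 -0-> S0 -0-> S2 -2-> S3 -1-> S5 -0-> S0 -0-> S2 -2-> S3  → end S3, accepted
w5: Trace: S5 -2-> S4 -2-> S4 -1-> S5 -1-> S5 -1-> S5 -1-> S5 -2-> S4 -2-> S4 -1-> S5  → end S5, rejected

w1, w2, w3, w4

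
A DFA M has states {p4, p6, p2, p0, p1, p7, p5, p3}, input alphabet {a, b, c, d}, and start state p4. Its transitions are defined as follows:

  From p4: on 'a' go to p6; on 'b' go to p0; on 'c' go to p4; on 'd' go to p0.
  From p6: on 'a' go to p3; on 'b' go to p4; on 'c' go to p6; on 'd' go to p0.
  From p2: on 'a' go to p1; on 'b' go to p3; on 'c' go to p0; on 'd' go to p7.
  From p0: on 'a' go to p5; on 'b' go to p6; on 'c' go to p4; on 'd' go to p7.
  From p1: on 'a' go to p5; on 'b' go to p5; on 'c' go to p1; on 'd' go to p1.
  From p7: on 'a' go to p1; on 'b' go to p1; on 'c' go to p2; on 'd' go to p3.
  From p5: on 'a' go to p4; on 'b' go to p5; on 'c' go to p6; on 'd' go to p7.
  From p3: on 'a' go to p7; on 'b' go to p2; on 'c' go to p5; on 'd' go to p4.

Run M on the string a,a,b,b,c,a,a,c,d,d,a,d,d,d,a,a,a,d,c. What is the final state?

p4

start at p4
read 'a': p4 → p6
read 'a': p6 → p3
read 'b': p3 → p2
read 'b': p2 → p3
read 'c': p3 → p5
read 'a': p5 → p4
read 'a': p4 → p6
read 'c': p6 → p6
read 'd': p6 → p0
read 'd': p0 → p7
read 'a': p7 → p1
read 'd': p1 → p1
read 'd': p1 → p1
read 'd': p1 → p1
read 'a': p1 → p5
read 'a': p5 → p4
read 'a': p4 → p6
read 'd': p6 → p0
read 'c': p0 → p4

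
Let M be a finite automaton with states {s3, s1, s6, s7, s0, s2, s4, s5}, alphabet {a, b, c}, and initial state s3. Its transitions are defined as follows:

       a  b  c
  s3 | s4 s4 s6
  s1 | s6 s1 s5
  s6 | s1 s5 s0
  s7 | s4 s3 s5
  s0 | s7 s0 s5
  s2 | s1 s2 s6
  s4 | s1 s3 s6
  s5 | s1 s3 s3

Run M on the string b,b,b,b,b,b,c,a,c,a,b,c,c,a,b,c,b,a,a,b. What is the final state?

s5

Trace: s3 -b-> s4 -b-> s3 -b-> s4 -b-> s3 -b-> s4 -b-> s3 -c-> s6 -a-> s1 -c-> s5 -a-> s1 -b-> s1 -c-> s5 -c-> s3 -a-> s4 -b-> s3 -c-> s6 -b-> s5 -a-> s1 -a-> s6 -b-> s5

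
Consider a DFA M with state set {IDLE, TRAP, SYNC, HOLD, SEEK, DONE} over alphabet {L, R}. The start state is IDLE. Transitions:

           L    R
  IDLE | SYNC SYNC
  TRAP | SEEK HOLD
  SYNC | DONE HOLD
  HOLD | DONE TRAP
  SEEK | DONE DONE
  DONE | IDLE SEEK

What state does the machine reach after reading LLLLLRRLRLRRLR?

SYNC

IDLE → SYNC → DONE → IDLE → SYNC → DONE → SEEK → DONE → IDLE → SYNC → DONE → SEEK → DONE → IDLE → SYNC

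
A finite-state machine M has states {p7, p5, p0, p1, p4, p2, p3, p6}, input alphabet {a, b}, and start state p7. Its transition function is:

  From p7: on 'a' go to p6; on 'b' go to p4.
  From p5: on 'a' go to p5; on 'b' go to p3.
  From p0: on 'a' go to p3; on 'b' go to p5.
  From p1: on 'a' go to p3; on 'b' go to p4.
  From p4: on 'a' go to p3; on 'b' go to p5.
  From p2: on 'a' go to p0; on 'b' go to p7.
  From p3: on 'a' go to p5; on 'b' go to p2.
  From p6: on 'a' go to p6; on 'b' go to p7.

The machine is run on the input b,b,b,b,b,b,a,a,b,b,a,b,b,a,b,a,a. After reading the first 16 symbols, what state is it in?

p5

Trace: p7 -b-> p4 -b-> p5 -b-> p3 -b-> p2 -b-> p7 -b-> p4 -a-> p3 -a-> p5 -b-> p3 -b-> p2 -a-> p0 -b-> p5 -b-> p3 -a-> p5 -b-> p3 -a-> p5
After 16 symbols: p5.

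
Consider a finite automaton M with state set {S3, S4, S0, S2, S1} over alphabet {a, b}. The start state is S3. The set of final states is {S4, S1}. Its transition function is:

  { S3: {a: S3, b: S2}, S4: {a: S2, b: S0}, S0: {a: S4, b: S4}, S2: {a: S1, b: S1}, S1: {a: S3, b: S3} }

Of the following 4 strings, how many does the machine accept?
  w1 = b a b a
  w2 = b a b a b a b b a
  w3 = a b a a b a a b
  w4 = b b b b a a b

w1: Trace: S3 -b-> S2 -a-> S1 -b-> S3 -a-> S3  → end S3, rejected
w2: Trace: S3 -b-> S2 -a-> S1 -b-> S3 -a-> S3 -b-> S2 -a-> S1 -b-> S3 -b-> S2 -a-> S1  → end S1, accepted
w3: Trace: S3 -a-> S3 -b-> S2 -a-> S1 -a-> S3 -b-> S2 -a-> S1 -a-> S3 -b-> S2  → end S2, rejected
w4: Trace: S3 -b-> S2 -b-> S1 -b-> S3 -b-> S2 -a-> S1 -a-> S3 -b-> S2  → end S2, rejected

1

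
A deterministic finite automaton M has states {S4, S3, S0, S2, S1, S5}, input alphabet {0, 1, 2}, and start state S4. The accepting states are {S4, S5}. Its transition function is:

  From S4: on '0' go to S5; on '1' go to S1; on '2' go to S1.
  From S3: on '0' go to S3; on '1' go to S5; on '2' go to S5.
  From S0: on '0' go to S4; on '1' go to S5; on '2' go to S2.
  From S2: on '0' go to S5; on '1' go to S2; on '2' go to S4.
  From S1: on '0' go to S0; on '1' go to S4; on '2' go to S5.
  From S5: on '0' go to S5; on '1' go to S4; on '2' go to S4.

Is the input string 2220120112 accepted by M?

No

Trace: S4 -2-> S1 -2-> S5 -2-> S4 -0-> S5 -1-> S4 -2-> S1 -0-> S0 -1-> S5 -1-> S4 -2-> S1
End state S1 is not accepting.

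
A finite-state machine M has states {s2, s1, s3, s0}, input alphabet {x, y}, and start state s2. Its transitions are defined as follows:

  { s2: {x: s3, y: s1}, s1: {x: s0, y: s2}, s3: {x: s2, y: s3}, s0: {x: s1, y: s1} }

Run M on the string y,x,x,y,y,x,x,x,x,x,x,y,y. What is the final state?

s1

s2 → s1 → s0 → s1 → s2 → s1 → s0 → s1 → s0 → s1 → s0 → s1 → s2 → s1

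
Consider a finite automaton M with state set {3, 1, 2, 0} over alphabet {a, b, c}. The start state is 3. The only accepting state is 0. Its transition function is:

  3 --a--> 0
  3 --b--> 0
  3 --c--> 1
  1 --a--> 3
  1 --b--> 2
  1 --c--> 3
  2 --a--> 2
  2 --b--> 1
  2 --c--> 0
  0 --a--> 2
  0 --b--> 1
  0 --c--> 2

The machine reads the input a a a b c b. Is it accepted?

3 → 0 → 2 → 2 → 1 → 3 → 0
End state 0 is accepting.

Yes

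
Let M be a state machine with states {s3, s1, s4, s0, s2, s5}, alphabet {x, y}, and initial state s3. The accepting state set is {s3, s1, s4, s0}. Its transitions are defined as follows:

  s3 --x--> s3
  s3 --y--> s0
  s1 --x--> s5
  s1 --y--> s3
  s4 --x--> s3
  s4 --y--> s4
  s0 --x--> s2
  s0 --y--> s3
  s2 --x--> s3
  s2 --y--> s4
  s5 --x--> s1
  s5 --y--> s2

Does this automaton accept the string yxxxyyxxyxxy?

Yes

s3 → s0 → s2 → s3 → s3 → s0 → s3 → s3 → s3 → s0 → s2 → s3 → s0
End state s0 is accepting.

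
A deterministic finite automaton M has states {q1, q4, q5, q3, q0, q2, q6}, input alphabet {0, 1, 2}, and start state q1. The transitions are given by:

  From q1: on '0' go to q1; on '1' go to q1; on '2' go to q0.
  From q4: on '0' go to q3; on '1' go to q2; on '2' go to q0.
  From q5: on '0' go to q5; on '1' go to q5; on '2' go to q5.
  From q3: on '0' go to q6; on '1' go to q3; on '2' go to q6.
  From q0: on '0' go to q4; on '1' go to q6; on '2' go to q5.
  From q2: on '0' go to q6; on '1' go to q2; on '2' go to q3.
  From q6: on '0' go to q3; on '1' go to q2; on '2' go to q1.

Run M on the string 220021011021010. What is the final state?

q5

q1 → q0 → q5 → q5 → q5 → q5 → q5 → q5 → q5 → q5 → q5 → q5 → q5 → q5 → q5 → q5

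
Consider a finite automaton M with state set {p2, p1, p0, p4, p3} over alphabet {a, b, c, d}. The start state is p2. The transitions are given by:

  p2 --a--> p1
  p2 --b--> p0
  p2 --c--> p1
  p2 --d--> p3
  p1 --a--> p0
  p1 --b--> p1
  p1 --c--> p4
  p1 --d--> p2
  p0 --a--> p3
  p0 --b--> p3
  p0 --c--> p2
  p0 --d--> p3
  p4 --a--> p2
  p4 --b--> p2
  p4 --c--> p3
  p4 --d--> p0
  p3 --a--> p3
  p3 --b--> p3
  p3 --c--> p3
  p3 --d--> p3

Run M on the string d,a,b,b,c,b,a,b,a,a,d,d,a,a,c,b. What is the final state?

p2 → p3 → p3 → p3 → p3 → p3 → p3 → p3 → p3 → p3 → p3 → p3 → p3 → p3 → p3 → p3 → p3

p3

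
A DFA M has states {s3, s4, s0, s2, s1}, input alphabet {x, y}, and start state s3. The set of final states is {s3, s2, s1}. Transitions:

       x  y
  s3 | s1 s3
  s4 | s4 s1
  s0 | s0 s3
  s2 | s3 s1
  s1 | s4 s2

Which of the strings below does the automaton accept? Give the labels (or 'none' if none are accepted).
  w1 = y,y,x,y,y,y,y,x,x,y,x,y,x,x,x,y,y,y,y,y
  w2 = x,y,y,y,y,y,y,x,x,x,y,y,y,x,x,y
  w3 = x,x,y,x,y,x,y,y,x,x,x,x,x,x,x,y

w1, w2, w3

w1:
  start at s3
  read 'y': s3 → s3
  read 'y': s3 → s3
  read 'x': s3 → s1
  read 'y': s1 → s2
  read 'y': s2 → s1
  read 'y': s1 → s2
  read 'y': s2 → s1
  read 'x': s1 → s4
  read 'x': s4 → s4
  read 'y': s4 → s1
  read 'x': s1 → s4
  read 'y': s4 → s1
  read 'x': s1 → s4
  read 'x': s4 → s4
  read 'x': s4 → s4
  read 'y': s4 → s1
  read 'y': s1 → s2
  read 'y': s2 → s1
  read 'y': s1 → s2
  read 'y': s2 → s1
  end s1, accepted
w2:
  start at s3
  read 'x': s3 → s1
  read 'y': s1 → s2
  read 'y': s2 → s1
  read 'y': s1 → s2
  read 'y': s2 → s1
  read 'y': s1 → s2
  read 'y': s2 → s1
  read 'x': s1 → s4
  read 'x': s4 → s4
  read 'x': s4 → s4
  read 'y': s4 → s1
  read 'y': s1 → s2
  read 'y': s2 → s1
  read 'x': s1 → s4
  read 'x': s4 → s4
  read 'y': s4 → s1
  end s1, accepted
w3:
  start at s3
  read 'x': s3 → s1
  read 'x': s1 → s4
  read 'y': s4 → s1
  read 'x': s1 → s4
  read 'y': s4 → s1
  read 'x': s1 → s4
  read 'y': s4 → s1
  read 'y': s1 → s2
  read 'x': s2 → s3
  read 'x': s3 → s1
  read 'x': s1 → s4
  read 'x': s4 → s4
  read 'x': s4 → s4
  read 'x': s4 → s4
  read 'x': s4 → s4
  read 'y': s4 → s1
  end s1, accepted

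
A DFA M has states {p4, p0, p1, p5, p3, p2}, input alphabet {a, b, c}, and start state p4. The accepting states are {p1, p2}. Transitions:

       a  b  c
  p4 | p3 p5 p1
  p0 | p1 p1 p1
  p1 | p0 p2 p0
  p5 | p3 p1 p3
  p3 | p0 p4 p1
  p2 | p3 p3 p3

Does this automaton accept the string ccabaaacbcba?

Trace: p4 -c-> p1 -c-> p0 -a-> p1 -b-> p2 -a-> p3 -a-> p0 -a-> p1 -c-> p0 -b-> p1 -c-> p0 -b-> p1 -a-> p0
End state p0 is not accepting.

No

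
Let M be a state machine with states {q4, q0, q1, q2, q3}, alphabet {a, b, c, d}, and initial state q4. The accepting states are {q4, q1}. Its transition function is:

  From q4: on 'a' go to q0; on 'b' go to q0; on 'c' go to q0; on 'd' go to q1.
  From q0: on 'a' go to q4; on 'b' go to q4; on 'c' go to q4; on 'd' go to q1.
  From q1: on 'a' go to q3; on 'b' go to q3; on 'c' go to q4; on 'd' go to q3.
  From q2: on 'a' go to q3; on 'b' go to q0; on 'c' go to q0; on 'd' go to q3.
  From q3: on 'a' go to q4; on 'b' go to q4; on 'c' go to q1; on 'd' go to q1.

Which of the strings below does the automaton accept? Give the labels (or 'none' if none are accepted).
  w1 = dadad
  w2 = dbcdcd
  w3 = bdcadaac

w1: q4 → q1 → q3 → q1 → q3 → q1  → end q1, accepted
w2: q4 → q1 → q3 → q1 → q3 → q1 → q3  → end q3, rejected
w3: q4 → q0 → q1 → q4 → q0 → q1 → q3 → q4 → q0  → end q0, rejected

w1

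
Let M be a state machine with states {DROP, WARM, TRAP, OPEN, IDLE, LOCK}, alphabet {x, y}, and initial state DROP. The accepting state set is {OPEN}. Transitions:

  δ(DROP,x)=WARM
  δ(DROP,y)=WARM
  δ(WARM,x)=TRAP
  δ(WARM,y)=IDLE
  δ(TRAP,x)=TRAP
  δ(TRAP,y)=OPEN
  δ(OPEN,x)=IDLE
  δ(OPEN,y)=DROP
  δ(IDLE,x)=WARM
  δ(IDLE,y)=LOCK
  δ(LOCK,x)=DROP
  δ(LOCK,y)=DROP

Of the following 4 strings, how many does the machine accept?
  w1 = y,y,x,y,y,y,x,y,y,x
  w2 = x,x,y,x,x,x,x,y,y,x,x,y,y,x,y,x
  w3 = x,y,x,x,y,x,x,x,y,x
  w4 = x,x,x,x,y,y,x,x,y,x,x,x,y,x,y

0

w1: Trace: DROP -y-> WARM -y-> IDLE -x-> WARM -y-> IDLE -y-> LOCK -y-> DROP -x-> WARM -y-> IDLE -y-> LOCK -x-> DROP  → end DROP, rejected
w2: Trace: DROP -x-> WARM -x-> TRAP -y-> OPEN -x-> IDLE -x-> WARM -x-> TRAP -x-> TRAP -y-> OPEN -y-> DROP -x-> WARM -x-> TRAP -y-> OPEN -y-> DROP -x-> WARM -y-> IDLE -x-> WARM  → end WARM, rejected
w3: Trace: DROP -x-> WARM -y-> IDLE -x-> WARM -x-> TRAP -y-> OPEN -x-> IDLE -x-> WARM -x-> TRAP -y-> OPEN -x-> IDLE  → end IDLE, rejected
w4: Trace: DROP -x-> WARM -x-> TRAP -x-> TRAP -x-> TRAP -y-> OPEN -y-> DROP -x-> WARM -x-> TRAP -y-> OPEN -x-> IDLE -x-> WARM -x-> TRAP -y-> OPEN -x-> IDLE -y-> LOCK  → end LOCK, rejected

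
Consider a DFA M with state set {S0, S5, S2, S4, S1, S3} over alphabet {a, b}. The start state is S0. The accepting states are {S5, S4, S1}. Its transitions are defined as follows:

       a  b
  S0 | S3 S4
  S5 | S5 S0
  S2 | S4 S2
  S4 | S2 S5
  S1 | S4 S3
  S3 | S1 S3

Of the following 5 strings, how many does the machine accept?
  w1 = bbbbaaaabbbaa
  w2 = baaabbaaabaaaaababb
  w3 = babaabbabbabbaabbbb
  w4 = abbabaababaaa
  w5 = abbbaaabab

w1:
  start at S0
  read 'b': S0 → S4
  read 'b': S4 → S5
  read 'b': S5 → S0
  read 'b': S0 → S4
  read 'a': S4 → S2
  read 'a': S2 → S4
  read 'a': S4 → S2
  read 'a': S2 → S4
  read 'b': S4 → S5
  read 'b': S5 → S0
  read 'b': S0 → S4
  read 'a': S4 → S2
  read 'a': S2 → S4
  end S4, accepted
w2:
  start at S0
  read 'b': S0 → S4
  read 'a': S4 → S2
  read 'a': S2 → S4
  read 'a': S4 → S2
  read 'b': S2 → S2
  read 'b': S2 → S2
  read 'a': S2 → S4
  read 'a': S4 → S2
  read 'a': S2 → S4
  read 'b': S4 → S5
  read 'a': S5 → S5
  read 'a': S5 → S5
  read 'a': S5 → S5
  read 'a': S5 → S5
  read 'a': S5 → S5
  read 'b': S5 → S0
  read 'a': S0 → S3
  read 'b': S3 → S3
  read 'b': S3 → S3
  end S3, rejected
w3:
  start at S0
  read 'b': S0 → S4
  read 'a': S4 → S2
  read 'b': S2 → S2
  read 'a': S2 → S4
  read 'a': S4 → S2
  read 'b': S2 → S2
  read 'b': S2 → S2
  read 'a': S2 → S4
  read 'b': S4 → S5
  read 'b': S5 → S0
  read 'a': S0 → S3
  read 'b': S3 → S3
  read 'b': S3 → S3
  read 'a': S3 → S1
  read 'a': S1 → S4
  read 'b': S4 → S5
  read 'b': S5 → S0
  read 'b': S0 → S4
  read 'b': S4 → S5
  end S5, accepted
w4:
  start at S0
  read 'a': S0 → S3
  read 'b': S3 → S3
  read 'b': S3 → S3
  read 'a': S3 → S1
  read 'b': S1 → S3
  read 'a': S3 → S1
  read 'a': S1 → S4
  read 'b': S4 → S5
  read 'a': S5 → S5
  read 'b': S5 → S0
  read 'a': S0 → S3
  read 'a': S3 → S1
  read 'a': S1 → S4
  end S4, accepted
w5:
  start at S0
  read 'a': S0 → S3
  read 'b': S3 → S3
  read 'b': S3 → S3
  read 'b': S3 → S3
  read 'a': S3 → S1
  read 'a': S1 → S4
  read 'a': S4 → S2
  read 'b': S2 → S2
  read 'a': S2 → S4
  read 'b': S4 → S5
  end S5, accepted

4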